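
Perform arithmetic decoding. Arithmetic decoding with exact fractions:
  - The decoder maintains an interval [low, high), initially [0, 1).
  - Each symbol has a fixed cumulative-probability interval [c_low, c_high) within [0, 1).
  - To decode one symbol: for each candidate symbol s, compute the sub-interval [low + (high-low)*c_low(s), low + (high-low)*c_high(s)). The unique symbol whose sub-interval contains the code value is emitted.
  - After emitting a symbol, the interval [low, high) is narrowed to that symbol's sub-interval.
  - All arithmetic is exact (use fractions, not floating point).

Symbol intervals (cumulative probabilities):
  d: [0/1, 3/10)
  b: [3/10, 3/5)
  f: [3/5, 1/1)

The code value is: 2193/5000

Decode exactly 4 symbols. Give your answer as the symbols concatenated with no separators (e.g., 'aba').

Answer: bbbf

Derivation:
Step 1: interval [0/1, 1/1), width = 1/1 - 0/1 = 1/1
  'd': [0/1 + 1/1*0/1, 0/1 + 1/1*3/10) = [0/1, 3/10)
  'b': [0/1 + 1/1*3/10, 0/1 + 1/1*3/5) = [3/10, 3/5) <- contains code 2193/5000
  'f': [0/1 + 1/1*3/5, 0/1 + 1/1*1/1) = [3/5, 1/1)
  emit 'b', narrow to [3/10, 3/5)
Step 2: interval [3/10, 3/5), width = 3/5 - 3/10 = 3/10
  'd': [3/10 + 3/10*0/1, 3/10 + 3/10*3/10) = [3/10, 39/100)
  'b': [3/10 + 3/10*3/10, 3/10 + 3/10*3/5) = [39/100, 12/25) <- contains code 2193/5000
  'f': [3/10 + 3/10*3/5, 3/10 + 3/10*1/1) = [12/25, 3/5)
  emit 'b', narrow to [39/100, 12/25)
Step 3: interval [39/100, 12/25), width = 12/25 - 39/100 = 9/100
  'd': [39/100 + 9/100*0/1, 39/100 + 9/100*3/10) = [39/100, 417/1000)
  'b': [39/100 + 9/100*3/10, 39/100 + 9/100*3/5) = [417/1000, 111/250) <- contains code 2193/5000
  'f': [39/100 + 9/100*3/5, 39/100 + 9/100*1/1) = [111/250, 12/25)
  emit 'b', narrow to [417/1000, 111/250)
Step 4: interval [417/1000, 111/250), width = 111/250 - 417/1000 = 27/1000
  'd': [417/1000 + 27/1000*0/1, 417/1000 + 27/1000*3/10) = [417/1000, 4251/10000)
  'b': [417/1000 + 27/1000*3/10, 417/1000 + 27/1000*3/5) = [4251/10000, 1083/2500)
  'f': [417/1000 + 27/1000*3/5, 417/1000 + 27/1000*1/1) = [1083/2500, 111/250) <- contains code 2193/5000
  emit 'f', narrow to [1083/2500, 111/250)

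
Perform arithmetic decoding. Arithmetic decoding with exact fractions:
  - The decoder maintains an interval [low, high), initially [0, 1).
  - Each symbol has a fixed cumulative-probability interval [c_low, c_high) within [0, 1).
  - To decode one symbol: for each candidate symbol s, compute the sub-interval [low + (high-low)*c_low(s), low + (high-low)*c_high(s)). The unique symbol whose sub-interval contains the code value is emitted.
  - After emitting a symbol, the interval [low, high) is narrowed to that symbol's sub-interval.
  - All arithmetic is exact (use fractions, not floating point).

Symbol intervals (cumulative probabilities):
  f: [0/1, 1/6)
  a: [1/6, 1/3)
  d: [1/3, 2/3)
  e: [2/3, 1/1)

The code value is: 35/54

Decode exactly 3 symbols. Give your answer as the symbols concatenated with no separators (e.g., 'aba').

Answer: dee

Derivation:
Step 1: interval [0/1, 1/1), width = 1/1 - 0/1 = 1/1
  'f': [0/1 + 1/1*0/1, 0/1 + 1/1*1/6) = [0/1, 1/6)
  'a': [0/1 + 1/1*1/6, 0/1 + 1/1*1/3) = [1/6, 1/3)
  'd': [0/1 + 1/1*1/3, 0/1 + 1/1*2/3) = [1/3, 2/3) <- contains code 35/54
  'e': [0/1 + 1/1*2/3, 0/1 + 1/1*1/1) = [2/3, 1/1)
  emit 'd', narrow to [1/3, 2/3)
Step 2: interval [1/3, 2/3), width = 2/3 - 1/3 = 1/3
  'f': [1/3 + 1/3*0/1, 1/3 + 1/3*1/6) = [1/3, 7/18)
  'a': [1/3 + 1/3*1/6, 1/3 + 1/3*1/3) = [7/18, 4/9)
  'd': [1/3 + 1/3*1/3, 1/3 + 1/3*2/3) = [4/9, 5/9)
  'e': [1/3 + 1/3*2/3, 1/3 + 1/3*1/1) = [5/9, 2/3) <- contains code 35/54
  emit 'e', narrow to [5/9, 2/3)
Step 3: interval [5/9, 2/3), width = 2/3 - 5/9 = 1/9
  'f': [5/9 + 1/9*0/1, 5/9 + 1/9*1/6) = [5/9, 31/54)
  'a': [5/9 + 1/9*1/6, 5/9 + 1/9*1/3) = [31/54, 16/27)
  'd': [5/9 + 1/9*1/3, 5/9 + 1/9*2/3) = [16/27, 17/27)
  'e': [5/9 + 1/9*2/3, 5/9 + 1/9*1/1) = [17/27, 2/3) <- contains code 35/54
  emit 'e', narrow to [17/27, 2/3)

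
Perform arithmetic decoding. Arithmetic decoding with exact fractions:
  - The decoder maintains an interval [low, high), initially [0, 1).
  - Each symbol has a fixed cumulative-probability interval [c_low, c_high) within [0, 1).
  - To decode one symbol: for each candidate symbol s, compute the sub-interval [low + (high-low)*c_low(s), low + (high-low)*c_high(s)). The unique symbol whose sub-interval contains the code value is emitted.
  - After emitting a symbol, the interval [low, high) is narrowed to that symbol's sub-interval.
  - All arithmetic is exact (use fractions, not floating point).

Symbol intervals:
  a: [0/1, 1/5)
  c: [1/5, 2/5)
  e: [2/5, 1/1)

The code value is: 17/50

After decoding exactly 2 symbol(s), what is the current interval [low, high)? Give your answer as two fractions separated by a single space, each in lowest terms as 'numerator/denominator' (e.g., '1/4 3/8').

Step 1: interval [0/1, 1/1), width = 1/1 - 0/1 = 1/1
  'a': [0/1 + 1/1*0/1, 0/1 + 1/1*1/5) = [0/1, 1/5)
  'c': [0/1 + 1/1*1/5, 0/1 + 1/1*2/5) = [1/5, 2/5) <- contains code 17/50
  'e': [0/1 + 1/1*2/5, 0/1 + 1/1*1/1) = [2/5, 1/1)
  emit 'c', narrow to [1/5, 2/5)
Step 2: interval [1/5, 2/5), width = 2/5 - 1/5 = 1/5
  'a': [1/5 + 1/5*0/1, 1/5 + 1/5*1/5) = [1/5, 6/25)
  'c': [1/5 + 1/5*1/5, 1/5 + 1/5*2/5) = [6/25, 7/25)
  'e': [1/5 + 1/5*2/5, 1/5 + 1/5*1/1) = [7/25, 2/5) <- contains code 17/50
  emit 'e', narrow to [7/25, 2/5)

Answer: 7/25 2/5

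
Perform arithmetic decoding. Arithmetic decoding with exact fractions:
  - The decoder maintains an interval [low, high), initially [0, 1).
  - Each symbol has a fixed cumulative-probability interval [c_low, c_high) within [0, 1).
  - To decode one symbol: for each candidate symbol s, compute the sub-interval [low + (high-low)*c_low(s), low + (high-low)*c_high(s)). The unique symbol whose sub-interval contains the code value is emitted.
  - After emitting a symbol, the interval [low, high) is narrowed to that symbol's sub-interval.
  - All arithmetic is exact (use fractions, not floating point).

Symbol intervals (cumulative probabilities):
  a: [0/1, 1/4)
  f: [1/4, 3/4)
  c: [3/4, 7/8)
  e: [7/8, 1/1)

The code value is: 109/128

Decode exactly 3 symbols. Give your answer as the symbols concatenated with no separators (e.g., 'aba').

Step 1: interval [0/1, 1/1), width = 1/1 - 0/1 = 1/1
  'a': [0/1 + 1/1*0/1, 0/1 + 1/1*1/4) = [0/1, 1/4)
  'f': [0/1 + 1/1*1/4, 0/1 + 1/1*3/4) = [1/4, 3/4)
  'c': [0/1 + 1/1*3/4, 0/1 + 1/1*7/8) = [3/4, 7/8) <- contains code 109/128
  'e': [0/1 + 1/1*7/8, 0/1 + 1/1*1/1) = [7/8, 1/1)
  emit 'c', narrow to [3/4, 7/8)
Step 2: interval [3/4, 7/8), width = 7/8 - 3/4 = 1/8
  'a': [3/4 + 1/8*0/1, 3/4 + 1/8*1/4) = [3/4, 25/32)
  'f': [3/4 + 1/8*1/4, 3/4 + 1/8*3/4) = [25/32, 27/32)
  'c': [3/4 + 1/8*3/4, 3/4 + 1/8*7/8) = [27/32, 55/64) <- contains code 109/128
  'e': [3/4 + 1/8*7/8, 3/4 + 1/8*1/1) = [55/64, 7/8)
  emit 'c', narrow to [27/32, 55/64)
Step 3: interval [27/32, 55/64), width = 55/64 - 27/32 = 1/64
  'a': [27/32 + 1/64*0/1, 27/32 + 1/64*1/4) = [27/32, 217/256)
  'f': [27/32 + 1/64*1/4, 27/32 + 1/64*3/4) = [217/256, 219/256) <- contains code 109/128
  'c': [27/32 + 1/64*3/4, 27/32 + 1/64*7/8) = [219/256, 439/512)
  'e': [27/32 + 1/64*7/8, 27/32 + 1/64*1/1) = [439/512, 55/64)
  emit 'f', narrow to [217/256, 219/256)

Answer: ccf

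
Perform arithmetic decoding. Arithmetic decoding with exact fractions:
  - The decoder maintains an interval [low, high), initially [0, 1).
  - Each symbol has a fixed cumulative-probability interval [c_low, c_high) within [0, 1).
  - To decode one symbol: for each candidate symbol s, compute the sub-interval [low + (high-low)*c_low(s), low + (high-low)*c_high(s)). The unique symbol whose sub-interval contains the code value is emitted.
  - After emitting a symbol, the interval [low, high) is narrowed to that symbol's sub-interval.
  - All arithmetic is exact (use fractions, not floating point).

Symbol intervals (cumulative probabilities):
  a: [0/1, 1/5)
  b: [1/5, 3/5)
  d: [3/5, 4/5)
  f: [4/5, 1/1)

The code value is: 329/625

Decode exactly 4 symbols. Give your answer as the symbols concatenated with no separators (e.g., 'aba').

Step 1: interval [0/1, 1/1), width = 1/1 - 0/1 = 1/1
  'a': [0/1 + 1/1*0/1, 0/1 + 1/1*1/5) = [0/1, 1/5)
  'b': [0/1 + 1/1*1/5, 0/1 + 1/1*3/5) = [1/5, 3/5) <- contains code 329/625
  'd': [0/1 + 1/1*3/5, 0/1 + 1/1*4/5) = [3/5, 4/5)
  'f': [0/1 + 1/1*4/5, 0/1 + 1/1*1/1) = [4/5, 1/1)
  emit 'b', narrow to [1/5, 3/5)
Step 2: interval [1/5, 3/5), width = 3/5 - 1/5 = 2/5
  'a': [1/5 + 2/5*0/1, 1/5 + 2/5*1/5) = [1/5, 7/25)
  'b': [1/5 + 2/5*1/5, 1/5 + 2/5*3/5) = [7/25, 11/25)
  'd': [1/5 + 2/5*3/5, 1/5 + 2/5*4/5) = [11/25, 13/25)
  'f': [1/5 + 2/5*4/5, 1/5 + 2/5*1/1) = [13/25, 3/5) <- contains code 329/625
  emit 'f', narrow to [13/25, 3/5)
Step 3: interval [13/25, 3/5), width = 3/5 - 13/25 = 2/25
  'a': [13/25 + 2/25*0/1, 13/25 + 2/25*1/5) = [13/25, 67/125) <- contains code 329/625
  'b': [13/25 + 2/25*1/5, 13/25 + 2/25*3/5) = [67/125, 71/125)
  'd': [13/25 + 2/25*3/5, 13/25 + 2/25*4/5) = [71/125, 73/125)
  'f': [13/25 + 2/25*4/5, 13/25 + 2/25*1/1) = [73/125, 3/5)
  emit 'a', narrow to [13/25, 67/125)
Step 4: interval [13/25, 67/125), width = 67/125 - 13/25 = 2/125
  'a': [13/25 + 2/125*0/1, 13/25 + 2/125*1/5) = [13/25, 327/625)
  'b': [13/25 + 2/125*1/5, 13/25 + 2/125*3/5) = [327/625, 331/625) <- contains code 329/625
  'd': [13/25 + 2/125*3/5, 13/25 + 2/125*4/5) = [331/625, 333/625)
  'f': [13/25 + 2/125*4/5, 13/25 + 2/125*1/1) = [333/625, 67/125)
  emit 'b', narrow to [327/625, 331/625)

Answer: bfab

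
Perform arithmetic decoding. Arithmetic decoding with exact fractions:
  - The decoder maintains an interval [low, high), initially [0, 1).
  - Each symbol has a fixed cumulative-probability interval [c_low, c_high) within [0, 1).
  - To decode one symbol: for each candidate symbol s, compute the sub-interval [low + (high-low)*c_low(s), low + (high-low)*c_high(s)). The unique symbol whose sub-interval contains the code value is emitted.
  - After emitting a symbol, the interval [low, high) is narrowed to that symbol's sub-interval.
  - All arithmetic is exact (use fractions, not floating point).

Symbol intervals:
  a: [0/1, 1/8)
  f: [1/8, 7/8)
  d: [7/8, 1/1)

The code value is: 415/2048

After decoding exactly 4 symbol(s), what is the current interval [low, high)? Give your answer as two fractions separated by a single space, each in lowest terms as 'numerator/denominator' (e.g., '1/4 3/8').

Answer: 203/1024 53/256

Derivation:
Step 1: interval [0/1, 1/1), width = 1/1 - 0/1 = 1/1
  'a': [0/1 + 1/1*0/1, 0/1 + 1/1*1/8) = [0/1, 1/8)
  'f': [0/1 + 1/1*1/8, 0/1 + 1/1*7/8) = [1/8, 7/8) <- contains code 415/2048
  'd': [0/1 + 1/1*7/8, 0/1 + 1/1*1/1) = [7/8, 1/1)
  emit 'f', narrow to [1/8, 7/8)
Step 2: interval [1/8, 7/8), width = 7/8 - 1/8 = 3/4
  'a': [1/8 + 3/4*0/1, 1/8 + 3/4*1/8) = [1/8, 7/32) <- contains code 415/2048
  'f': [1/8 + 3/4*1/8, 1/8 + 3/4*7/8) = [7/32, 25/32)
  'd': [1/8 + 3/4*7/8, 1/8 + 3/4*1/1) = [25/32, 7/8)
  emit 'a', narrow to [1/8, 7/32)
Step 3: interval [1/8, 7/32), width = 7/32 - 1/8 = 3/32
  'a': [1/8 + 3/32*0/1, 1/8 + 3/32*1/8) = [1/8, 35/256)
  'f': [1/8 + 3/32*1/8, 1/8 + 3/32*7/8) = [35/256, 53/256) <- contains code 415/2048
  'd': [1/8 + 3/32*7/8, 1/8 + 3/32*1/1) = [53/256, 7/32)
  emit 'f', narrow to [35/256, 53/256)
Step 4: interval [35/256, 53/256), width = 53/256 - 35/256 = 9/128
  'a': [35/256 + 9/128*0/1, 35/256 + 9/128*1/8) = [35/256, 149/1024)
  'f': [35/256 + 9/128*1/8, 35/256 + 9/128*7/8) = [149/1024, 203/1024)
  'd': [35/256 + 9/128*7/8, 35/256 + 9/128*1/1) = [203/1024, 53/256) <- contains code 415/2048
  emit 'd', narrow to [203/1024, 53/256)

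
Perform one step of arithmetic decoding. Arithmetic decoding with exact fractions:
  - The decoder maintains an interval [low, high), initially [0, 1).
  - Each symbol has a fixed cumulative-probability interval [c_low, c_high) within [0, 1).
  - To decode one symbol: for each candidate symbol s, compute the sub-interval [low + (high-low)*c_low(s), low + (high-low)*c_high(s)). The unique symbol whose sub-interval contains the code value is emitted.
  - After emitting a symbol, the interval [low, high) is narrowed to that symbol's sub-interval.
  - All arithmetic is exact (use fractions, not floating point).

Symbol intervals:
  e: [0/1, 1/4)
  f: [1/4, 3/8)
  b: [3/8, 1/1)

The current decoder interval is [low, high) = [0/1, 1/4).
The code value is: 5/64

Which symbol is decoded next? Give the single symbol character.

Interval width = high − low = 1/4 − 0/1 = 1/4
Scaled code = (code − low) / width = (5/64 − 0/1) / 1/4 = 5/16
  e: [0/1, 1/4) 
  f: [1/4, 3/8) ← scaled code falls here ✓
  b: [3/8, 1/1) 

Answer: f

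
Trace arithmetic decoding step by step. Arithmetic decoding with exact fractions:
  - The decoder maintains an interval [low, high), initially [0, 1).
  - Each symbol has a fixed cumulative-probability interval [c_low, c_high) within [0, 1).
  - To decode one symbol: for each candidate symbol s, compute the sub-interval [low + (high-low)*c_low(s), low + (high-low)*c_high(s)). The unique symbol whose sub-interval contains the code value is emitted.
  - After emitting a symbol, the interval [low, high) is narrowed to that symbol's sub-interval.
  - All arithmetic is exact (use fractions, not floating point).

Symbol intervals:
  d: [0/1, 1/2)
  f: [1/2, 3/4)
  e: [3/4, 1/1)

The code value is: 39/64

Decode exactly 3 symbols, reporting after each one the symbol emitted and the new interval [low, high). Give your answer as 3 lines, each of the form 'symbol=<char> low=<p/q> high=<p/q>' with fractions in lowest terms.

Answer: symbol=f low=1/2 high=3/4
symbol=d low=1/2 high=5/8
symbol=e low=19/32 high=5/8

Derivation:
Step 1: interval [0/1, 1/1), width = 1/1 - 0/1 = 1/1
  'd': [0/1 + 1/1*0/1, 0/1 + 1/1*1/2) = [0/1, 1/2)
  'f': [0/1 + 1/1*1/2, 0/1 + 1/1*3/4) = [1/2, 3/4) <- contains code 39/64
  'e': [0/1 + 1/1*3/4, 0/1 + 1/1*1/1) = [3/4, 1/1)
  emit 'f', narrow to [1/2, 3/4)
Step 2: interval [1/2, 3/4), width = 3/4 - 1/2 = 1/4
  'd': [1/2 + 1/4*0/1, 1/2 + 1/4*1/2) = [1/2, 5/8) <- contains code 39/64
  'f': [1/2 + 1/4*1/2, 1/2 + 1/4*3/4) = [5/8, 11/16)
  'e': [1/2 + 1/4*3/4, 1/2 + 1/4*1/1) = [11/16, 3/4)
  emit 'd', narrow to [1/2, 5/8)
Step 3: interval [1/2, 5/8), width = 5/8 - 1/2 = 1/8
  'd': [1/2 + 1/8*0/1, 1/2 + 1/8*1/2) = [1/2, 9/16)
  'f': [1/2 + 1/8*1/2, 1/2 + 1/8*3/4) = [9/16, 19/32)
  'e': [1/2 + 1/8*3/4, 1/2 + 1/8*1/1) = [19/32, 5/8) <- contains code 39/64
  emit 'e', narrow to [19/32, 5/8)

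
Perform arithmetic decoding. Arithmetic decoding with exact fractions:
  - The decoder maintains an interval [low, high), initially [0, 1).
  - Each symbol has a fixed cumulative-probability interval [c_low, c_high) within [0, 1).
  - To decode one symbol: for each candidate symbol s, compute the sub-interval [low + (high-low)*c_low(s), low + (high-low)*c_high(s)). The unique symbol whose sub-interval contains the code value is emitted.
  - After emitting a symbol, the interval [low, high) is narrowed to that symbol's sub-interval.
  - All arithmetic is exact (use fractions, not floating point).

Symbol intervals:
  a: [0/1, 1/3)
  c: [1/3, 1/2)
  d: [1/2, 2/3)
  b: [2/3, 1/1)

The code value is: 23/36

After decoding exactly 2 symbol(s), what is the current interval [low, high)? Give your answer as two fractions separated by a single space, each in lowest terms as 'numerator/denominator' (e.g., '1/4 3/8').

Step 1: interval [0/1, 1/1), width = 1/1 - 0/1 = 1/1
  'a': [0/1 + 1/1*0/1, 0/1 + 1/1*1/3) = [0/1, 1/3)
  'c': [0/1 + 1/1*1/3, 0/1 + 1/1*1/2) = [1/3, 1/2)
  'd': [0/1 + 1/1*1/2, 0/1 + 1/1*2/3) = [1/2, 2/3) <- contains code 23/36
  'b': [0/1 + 1/1*2/3, 0/1 + 1/1*1/1) = [2/3, 1/1)
  emit 'd', narrow to [1/2, 2/3)
Step 2: interval [1/2, 2/3), width = 2/3 - 1/2 = 1/6
  'a': [1/2 + 1/6*0/1, 1/2 + 1/6*1/3) = [1/2, 5/9)
  'c': [1/2 + 1/6*1/3, 1/2 + 1/6*1/2) = [5/9, 7/12)
  'd': [1/2 + 1/6*1/2, 1/2 + 1/6*2/3) = [7/12, 11/18)
  'b': [1/2 + 1/6*2/3, 1/2 + 1/6*1/1) = [11/18, 2/3) <- contains code 23/36
  emit 'b', narrow to [11/18, 2/3)

Answer: 11/18 2/3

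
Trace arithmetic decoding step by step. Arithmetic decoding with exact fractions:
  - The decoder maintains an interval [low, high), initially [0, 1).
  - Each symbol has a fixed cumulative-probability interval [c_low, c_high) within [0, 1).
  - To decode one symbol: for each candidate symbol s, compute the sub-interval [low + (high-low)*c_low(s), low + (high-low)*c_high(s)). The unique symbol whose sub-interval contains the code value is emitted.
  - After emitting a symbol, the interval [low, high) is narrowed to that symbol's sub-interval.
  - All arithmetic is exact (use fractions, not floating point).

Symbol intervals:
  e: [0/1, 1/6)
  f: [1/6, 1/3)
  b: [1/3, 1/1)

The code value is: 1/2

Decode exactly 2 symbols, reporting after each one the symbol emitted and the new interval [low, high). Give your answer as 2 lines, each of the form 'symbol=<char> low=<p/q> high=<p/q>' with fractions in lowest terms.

Step 1: interval [0/1, 1/1), width = 1/1 - 0/1 = 1/1
  'e': [0/1 + 1/1*0/1, 0/1 + 1/1*1/6) = [0/1, 1/6)
  'f': [0/1 + 1/1*1/6, 0/1 + 1/1*1/3) = [1/6, 1/3)
  'b': [0/1 + 1/1*1/3, 0/1 + 1/1*1/1) = [1/3, 1/1) <- contains code 1/2
  emit 'b', narrow to [1/3, 1/1)
Step 2: interval [1/3, 1/1), width = 1/1 - 1/3 = 2/3
  'e': [1/3 + 2/3*0/1, 1/3 + 2/3*1/6) = [1/3, 4/9)
  'f': [1/3 + 2/3*1/6, 1/3 + 2/3*1/3) = [4/9, 5/9) <- contains code 1/2
  'b': [1/3 + 2/3*1/3, 1/3 + 2/3*1/1) = [5/9, 1/1)
  emit 'f', narrow to [4/9, 5/9)

Answer: symbol=b low=1/3 high=1/1
symbol=f low=4/9 high=5/9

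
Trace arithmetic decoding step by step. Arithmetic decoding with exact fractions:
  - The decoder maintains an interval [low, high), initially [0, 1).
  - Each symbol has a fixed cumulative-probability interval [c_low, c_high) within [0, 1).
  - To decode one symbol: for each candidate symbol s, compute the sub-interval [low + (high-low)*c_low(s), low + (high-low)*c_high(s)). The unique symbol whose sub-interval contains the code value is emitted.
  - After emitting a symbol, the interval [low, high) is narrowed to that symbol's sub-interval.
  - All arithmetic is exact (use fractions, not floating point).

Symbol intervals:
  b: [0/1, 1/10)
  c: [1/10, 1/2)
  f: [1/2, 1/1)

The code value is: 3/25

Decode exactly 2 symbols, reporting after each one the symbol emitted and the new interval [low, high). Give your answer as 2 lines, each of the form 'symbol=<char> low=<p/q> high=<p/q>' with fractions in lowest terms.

Step 1: interval [0/1, 1/1), width = 1/1 - 0/1 = 1/1
  'b': [0/1 + 1/1*0/1, 0/1 + 1/1*1/10) = [0/1, 1/10)
  'c': [0/1 + 1/1*1/10, 0/1 + 1/1*1/2) = [1/10, 1/2) <- contains code 3/25
  'f': [0/1 + 1/1*1/2, 0/1 + 1/1*1/1) = [1/2, 1/1)
  emit 'c', narrow to [1/10, 1/2)
Step 2: interval [1/10, 1/2), width = 1/2 - 1/10 = 2/5
  'b': [1/10 + 2/5*0/1, 1/10 + 2/5*1/10) = [1/10, 7/50) <- contains code 3/25
  'c': [1/10 + 2/5*1/10, 1/10 + 2/5*1/2) = [7/50, 3/10)
  'f': [1/10 + 2/5*1/2, 1/10 + 2/5*1/1) = [3/10, 1/2)
  emit 'b', narrow to [1/10, 7/50)

Answer: symbol=c low=1/10 high=1/2
symbol=b low=1/10 high=7/50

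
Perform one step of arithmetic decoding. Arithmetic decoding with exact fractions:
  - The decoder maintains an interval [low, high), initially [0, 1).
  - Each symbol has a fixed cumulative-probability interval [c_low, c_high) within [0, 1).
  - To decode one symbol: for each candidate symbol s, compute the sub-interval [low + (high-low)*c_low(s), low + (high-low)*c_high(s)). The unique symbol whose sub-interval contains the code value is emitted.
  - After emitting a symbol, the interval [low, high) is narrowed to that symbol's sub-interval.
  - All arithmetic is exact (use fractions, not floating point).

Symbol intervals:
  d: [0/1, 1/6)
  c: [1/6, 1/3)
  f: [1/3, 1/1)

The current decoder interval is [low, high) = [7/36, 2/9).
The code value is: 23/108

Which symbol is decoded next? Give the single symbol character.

Answer: f

Derivation:
Interval width = high − low = 2/9 − 7/36 = 1/36
Scaled code = (code − low) / width = (23/108 − 7/36) / 1/36 = 2/3
  d: [0/1, 1/6) 
  c: [1/6, 1/3) 
  f: [1/3, 1/1) ← scaled code falls here ✓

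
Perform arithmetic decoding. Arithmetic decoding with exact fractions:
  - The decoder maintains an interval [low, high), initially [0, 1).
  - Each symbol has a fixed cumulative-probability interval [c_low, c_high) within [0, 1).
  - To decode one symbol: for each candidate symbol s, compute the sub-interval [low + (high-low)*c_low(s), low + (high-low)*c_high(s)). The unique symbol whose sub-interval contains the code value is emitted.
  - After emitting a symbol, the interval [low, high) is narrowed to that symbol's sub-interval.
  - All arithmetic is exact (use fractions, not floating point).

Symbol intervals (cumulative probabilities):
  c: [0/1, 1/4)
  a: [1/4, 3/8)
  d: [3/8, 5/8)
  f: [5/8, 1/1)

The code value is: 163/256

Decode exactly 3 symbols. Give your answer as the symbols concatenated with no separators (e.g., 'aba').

Answer: fcc

Derivation:
Step 1: interval [0/1, 1/1), width = 1/1 - 0/1 = 1/1
  'c': [0/1 + 1/1*0/1, 0/1 + 1/1*1/4) = [0/1, 1/4)
  'a': [0/1 + 1/1*1/4, 0/1 + 1/1*3/8) = [1/4, 3/8)
  'd': [0/1 + 1/1*3/8, 0/1 + 1/1*5/8) = [3/8, 5/8)
  'f': [0/1 + 1/1*5/8, 0/1 + 1/1*1/1) = [5/8, 1/1) <- contains code 163/256
  emit 'f', narrow to [5/8, 1/1)
Step 2: interval [5/8, 1/1), width = 1/1 - 5/8 = 3/8
  'c': [5/8 + 3/8*0/1, 5/8 + 3/8*1/4) = [5/8, 23/32) <- contains code 163/256
  'a': [5/8 + 3/8*1/4, 5/8 + 3/8*3/8) = [23/32, 49/64)
  'd': [5/8 + 3/8*3/8, 5/8 + 3/8*5/8) = [49/64, 55/64)
  'f': [5/8 + 3/8*5/8, 5/8 + 3/8*1/1) = [55/64, 1/1)
  emit 'c', narrow to [5/8, 23/32)
Step 3: interval [5/8, 23/32), width = 23/32 - 5/8 = 3/32
  'c': [5/8 + 3/32*0/1, 5/8 + 3/32*1/4) = [5/8, 83/128) <- contains code 163/256
  'a': [5/8 + 3/32*1/4, 5/8 + 3/32*3/8) = [83/128, 169/256)
  'd': [5/8 + 3/32*3/8, 5/8 + 3/32*5/8) = [169/256, 175/256)
  'f': [5/8 + 3/32*5/8, 5/8 + 3/32*1/1) = [175/256, 23/32)
  emit 'c', narrow to [5/8, 83/128)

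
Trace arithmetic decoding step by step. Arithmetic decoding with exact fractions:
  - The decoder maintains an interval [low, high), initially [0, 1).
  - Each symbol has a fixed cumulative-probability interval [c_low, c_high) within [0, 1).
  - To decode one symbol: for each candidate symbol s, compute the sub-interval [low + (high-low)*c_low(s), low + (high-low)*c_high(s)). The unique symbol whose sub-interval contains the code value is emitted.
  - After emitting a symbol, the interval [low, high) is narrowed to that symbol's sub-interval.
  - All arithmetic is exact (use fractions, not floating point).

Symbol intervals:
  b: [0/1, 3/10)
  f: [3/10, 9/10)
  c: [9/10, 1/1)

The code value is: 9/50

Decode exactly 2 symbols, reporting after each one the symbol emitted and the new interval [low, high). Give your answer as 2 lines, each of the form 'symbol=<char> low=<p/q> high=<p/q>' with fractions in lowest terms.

Step 1: interval [0/1, 1/1), width = 1/1 - 0/1 = 1/1
  'b': [0/1 + 1/1*0/1, 0/1 + 1/1*3/10) = [0/1, 3/10) <- contains code 9/50
  'f': [0/1 + 1/1*3/10, 0/1 + 1/1*9/10) = [3/10, 9/10)
  'c': [0/1 + 1/1*9/10, 0/1 + 1/1*1/1) = [9/10, 1/1)
  emit 'b', narrow to [0/1, 3/10)
Step 2: interval [0/1, 3/10), width = 3/10 - 0/1 = 3/10
  'b': [0/1 + 3/10*0/1, 0/1 + 3/10*3/10) = [0/1, 9/100)
  'f': [0/1 + 3/10*3/10, 0/1 + 3/10*9/10) = [9/100, 27/100) <- contains code 9/50
  'c': [0/1 + 3/10*9/10, 0/1 + 3/10*1/1) = [27/100, 3/10)
  emit 'f', narrow to [9/100, 27/100)

Answer: symbol=b low=0/1 high=3/10
symbol=f low=9/100 high=27/100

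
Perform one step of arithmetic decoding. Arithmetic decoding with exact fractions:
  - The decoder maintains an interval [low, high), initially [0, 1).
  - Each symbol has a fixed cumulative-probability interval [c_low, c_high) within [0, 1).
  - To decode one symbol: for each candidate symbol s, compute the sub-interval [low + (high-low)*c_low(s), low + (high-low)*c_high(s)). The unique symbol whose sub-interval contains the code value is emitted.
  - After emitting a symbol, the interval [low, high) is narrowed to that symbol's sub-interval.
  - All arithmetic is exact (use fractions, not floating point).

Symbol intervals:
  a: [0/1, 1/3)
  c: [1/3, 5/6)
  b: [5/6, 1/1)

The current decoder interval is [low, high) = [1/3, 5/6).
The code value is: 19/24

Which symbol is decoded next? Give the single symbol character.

Answer: b

Derivation:
Interval width = high − low = 5/6 − 1/3 = 1/2
Scaled code = (code − low) / width = (19/24 − 1/3) / 1/2 = 11/12
  a: [0/1, 1/3) 
  c: [1/3, 5/6) 
  b: [5/6, 1/1) ← scaled code falls here ✓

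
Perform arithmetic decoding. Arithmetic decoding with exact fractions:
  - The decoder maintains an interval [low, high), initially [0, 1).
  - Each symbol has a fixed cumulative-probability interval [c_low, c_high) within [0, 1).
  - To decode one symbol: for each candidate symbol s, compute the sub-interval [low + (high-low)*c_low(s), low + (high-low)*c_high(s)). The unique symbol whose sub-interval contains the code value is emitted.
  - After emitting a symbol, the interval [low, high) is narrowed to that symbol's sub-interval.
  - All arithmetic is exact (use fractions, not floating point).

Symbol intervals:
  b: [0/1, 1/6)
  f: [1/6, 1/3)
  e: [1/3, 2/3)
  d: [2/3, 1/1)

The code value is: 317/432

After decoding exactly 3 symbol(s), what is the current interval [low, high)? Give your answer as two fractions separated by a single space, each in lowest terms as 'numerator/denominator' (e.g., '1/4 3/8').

Step 1: interval [0/1, 1/1), width = 1/1 - 0/1 = 1/1
  'b': [0/1 + 1/1*0/1, 0/1 + 1/1*1/6) = [0/1, 1/6)
  'f': [0/1 + 1/1*1/6, 0/1 + 1/1*1/3) = [1/6, 1/3)
  'e': [0/1 + 1/1*1/3, 0/1 + 1/1*2/3) = [1/3, 2/3)
  'd': [0/1 + 1/1*2/3, 0/1 + 1/1*1/1) = [2/3, 1/1) <- contains code 317/432
  emit 'd', narrow to [2/3, 1/1)
Step 2: interval [2/3, 1/1), width = 1/1 - 2/3 = 1/3
  'b': [2/3 + 1/3*0/1, 2/3 + 1/3*1/6) = [2/3, 13/18)
  'f': [2/3 + 1/3*1/6, 2/3 + 1/3*1/3) = [13/18, 7/9) <- contains code 317/432
  'e': [2/3 + 1/3*1/3, 2/3 + 1/3*2/3) = [7/9, 8/9)
  'd': [2/3 + 1/3*2/3, 2/3 + 1/3*1/1) = [8/9, 1/1)
  emit 'f', narrow to [13/18, 7/9)
Step 3: interval [13/18, 7/9), width = 7/9 - 13/18 = 1/18
  'b': [13/18 + 1/18*0/1, 13/18 + 1/18*1/6) = [13/18, 79/108)
  'f': [13/18 + 1/18*1/6, 13/18 + 1/18*1/3) = [79/108, 20/27) <- contains code 317/432
  'e': [13/18 + 1/18*1/3, 13/18 + 1/18*2/3) = [20/27, 41/54)
  'd': [13/18 + 1/18*2/3, 13/18 + 1/18*1/1) = [41/54, 7/9)
  emit 'f', narrow to [79/108, 20/27)

Answer: 79/108 20/27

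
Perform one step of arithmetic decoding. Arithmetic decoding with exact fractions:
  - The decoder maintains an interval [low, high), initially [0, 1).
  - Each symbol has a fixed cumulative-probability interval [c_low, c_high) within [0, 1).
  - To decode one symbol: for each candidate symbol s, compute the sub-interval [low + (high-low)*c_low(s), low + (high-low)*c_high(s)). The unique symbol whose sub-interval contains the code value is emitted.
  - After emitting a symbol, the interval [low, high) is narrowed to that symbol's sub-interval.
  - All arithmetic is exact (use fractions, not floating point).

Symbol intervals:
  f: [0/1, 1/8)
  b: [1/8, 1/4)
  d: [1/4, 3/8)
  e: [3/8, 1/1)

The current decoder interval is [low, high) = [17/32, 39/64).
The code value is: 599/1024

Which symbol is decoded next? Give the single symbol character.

Answer: e

Derivation:
Interval width = high − low = 39/64 − 17/32 = 5/64
Scaled code = (code − low) / width = (599/1024 − 17/32) / 5/64 = 11/16
  f: [0/1, 1/8) 
  b: [1/8, 1/4) 
  d: [1/4, 3/8) 
  e: [3/8, 1/1) ← scaled code falls here ✓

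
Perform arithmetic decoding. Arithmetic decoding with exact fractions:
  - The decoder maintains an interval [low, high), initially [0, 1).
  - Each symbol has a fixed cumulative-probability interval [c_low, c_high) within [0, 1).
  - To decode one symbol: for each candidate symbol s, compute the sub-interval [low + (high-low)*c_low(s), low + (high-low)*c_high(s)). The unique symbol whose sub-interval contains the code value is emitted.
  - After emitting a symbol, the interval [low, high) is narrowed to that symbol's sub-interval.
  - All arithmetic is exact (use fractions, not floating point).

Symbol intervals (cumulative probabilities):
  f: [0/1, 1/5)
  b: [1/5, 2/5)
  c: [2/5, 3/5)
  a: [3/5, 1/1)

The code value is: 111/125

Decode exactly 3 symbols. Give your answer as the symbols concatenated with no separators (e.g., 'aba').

Answer: aab

Derivation:
Step 1: interval [0/1, 1/1), width = 1/1 - 0/1 = 1/1
  'f': [0/1 + 1/1*0/1, 0/1 + 1/1*1/5) = [0/1, 1/5)
  'b': [0/1 + 1/1*1/5, 0/1 + 1/1*2/5) = [1/5, 2/5)
  'c': [0/1 + 1/1*2/5, 0/1 + 1/1*3/5) = [2/5, 3/5)
  'a': [0/1 + 1/1*3/5, 0/1 + 1/1*1/1) = [3/5, 1/1) <- contains code 111/125
  emit 'a', narrow to [3/5, 1/1)
Step 2: interval [3/5, 1/1), width = 1/1 - 3/5 = 2/5
  'f': [3/5 + 2/5*0/1, 3/5 + 2/5*1/5) = [3/5, 17/25)
  'b': [3/5 + 2/5*1/5, 3/5 + 2/5*2/5) = [17/25, 19/25)
  'c': [3/5 + 2/5*2/5, 3/5 + 2/5*3/5) = [19/25, 21/25)
  'a': [3/5 + 2/5*3/5, 3/5 + 2/5*1/1) = [21/25, 1/1) <- contains code 111/125
  emit 'a', narrow to [21/25, 1/1)
Step 3: interval [21/25, 1/1), width = 1/1 - 21/25 = 4/25
  'f': [21/25 + 4/25*0/1, 21/25 + 4/25*1/5) = [21/25, 109/125)
  'b': [21/25 + 4/25*1/5, 21/25 + 4/25*2/5) = [109/125, 113/125) <- contains code 111/125
  'c': [21/25 + 4/25*2/5, 21/25 + 4/25*3/5) = [113/125, 117/125)
  'a': [21/25 + 4/25*3/5, 21/25 + 4/25*1/1) = [117/125, 1/1)
  emit 'b', narrow to [109/125, 113/125)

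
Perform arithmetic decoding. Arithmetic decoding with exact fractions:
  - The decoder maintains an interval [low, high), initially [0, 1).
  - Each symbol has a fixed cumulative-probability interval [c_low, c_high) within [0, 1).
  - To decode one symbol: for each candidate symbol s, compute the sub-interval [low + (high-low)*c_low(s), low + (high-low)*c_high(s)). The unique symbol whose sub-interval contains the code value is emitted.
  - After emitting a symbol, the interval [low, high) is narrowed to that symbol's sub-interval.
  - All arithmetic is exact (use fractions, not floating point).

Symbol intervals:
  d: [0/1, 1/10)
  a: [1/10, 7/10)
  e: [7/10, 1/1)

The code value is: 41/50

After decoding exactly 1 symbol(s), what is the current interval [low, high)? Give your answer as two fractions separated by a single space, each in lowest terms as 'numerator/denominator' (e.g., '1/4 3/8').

Answer: 7/10 1/1

Derivation:
Step 1: interval [0/1, 1/1), width = 1/1 - 0/1 = 1/1
  'd': [0/1 + 1/1*0/1, 0/1 + 1/1*1/10) = [0/1, 1/10)
  'a': [0/1 + 1/1*1/10, 0/1 + 1/1*7/10) = [1/10, 7/10)
  'e': [0/1 + 1/1*7/10, 0/1 + 1/1*1/1) = [7/10, 1/1) <- contains code 41/50
  emit 'e', narrow to [7/10, 1/1)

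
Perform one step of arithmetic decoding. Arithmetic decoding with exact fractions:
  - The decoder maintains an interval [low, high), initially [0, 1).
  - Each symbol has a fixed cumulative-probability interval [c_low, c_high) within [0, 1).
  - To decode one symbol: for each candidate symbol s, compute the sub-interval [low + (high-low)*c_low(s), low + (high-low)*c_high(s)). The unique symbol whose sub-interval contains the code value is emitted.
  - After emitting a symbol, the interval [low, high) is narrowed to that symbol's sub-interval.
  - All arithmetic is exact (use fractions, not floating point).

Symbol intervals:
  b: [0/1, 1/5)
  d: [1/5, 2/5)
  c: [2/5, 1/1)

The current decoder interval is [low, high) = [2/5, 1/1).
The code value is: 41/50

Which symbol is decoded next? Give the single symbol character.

Interval width = high − low = 1/1 − 2/5 = 3/5
Scaled code = (code − low) / width = (41/50 − 2/5) / 3/5 = 7/10
  b: [0/1, 1/5) 
  d: [1/5, 2/5) 
  c: [2/5, 1/1) ← scaled code falls here ✓

Answer: c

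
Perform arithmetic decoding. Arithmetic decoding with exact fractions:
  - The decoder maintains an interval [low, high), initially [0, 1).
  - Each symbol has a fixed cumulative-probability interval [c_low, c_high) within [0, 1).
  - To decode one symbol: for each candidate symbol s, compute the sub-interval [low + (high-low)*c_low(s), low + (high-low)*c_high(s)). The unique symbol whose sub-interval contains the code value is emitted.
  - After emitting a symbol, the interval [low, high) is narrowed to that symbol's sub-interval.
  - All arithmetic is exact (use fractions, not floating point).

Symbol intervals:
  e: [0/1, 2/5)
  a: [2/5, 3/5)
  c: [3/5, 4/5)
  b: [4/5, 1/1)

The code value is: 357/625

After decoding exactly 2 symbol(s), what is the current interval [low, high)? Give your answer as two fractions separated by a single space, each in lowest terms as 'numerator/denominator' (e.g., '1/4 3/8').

Answer: 14/25 3/5

Derivation:
Step 1: interval [0/1, 1/1), width = 1/1 - 0/1 = 1/1
  'e': [0/1 + 1/1*0/1, 0/1 + 1/1*2/5) = [0/1, 2/5)
  'a': [0/1 + 1/1*2/5, 0/1 + 1/1*3/5) = [2/5, 3/5) <- contains code 357/625
  'c': [0/1 + 1/1*3/5, 0/1 + 1/1*4/5) = [3/5, 4/5)
  'b': [0/1 + 1/1*4/5, 0/1 + 1/1*1/1) = [4/5, 1/1)
  emit 'a', narrow to [2/5, 3/5)
Step 2: interval [2/5, 3/5), width = 3/5 - 2/5 = 1/5
  'e': [2/5 + 1/5*0/1, 2/5 + 1/5*2/5) = [2/5, 12/25)
  'a': [2/5 + 1/5*2/5, 2/5 + 1/5*3/5) = [12/25, 13/25)
  'c': [2/5 + 1/5*3/5, 2/5 + 1/5*4/5) = [13/25, 14/25)
  'b': [2/5 + 1/5*4/5, 2/5 + 1/5*1/1) = [14/25, 3/5) <- contains code 357/625
  emit 'b', narrow to [14/25, 3/5)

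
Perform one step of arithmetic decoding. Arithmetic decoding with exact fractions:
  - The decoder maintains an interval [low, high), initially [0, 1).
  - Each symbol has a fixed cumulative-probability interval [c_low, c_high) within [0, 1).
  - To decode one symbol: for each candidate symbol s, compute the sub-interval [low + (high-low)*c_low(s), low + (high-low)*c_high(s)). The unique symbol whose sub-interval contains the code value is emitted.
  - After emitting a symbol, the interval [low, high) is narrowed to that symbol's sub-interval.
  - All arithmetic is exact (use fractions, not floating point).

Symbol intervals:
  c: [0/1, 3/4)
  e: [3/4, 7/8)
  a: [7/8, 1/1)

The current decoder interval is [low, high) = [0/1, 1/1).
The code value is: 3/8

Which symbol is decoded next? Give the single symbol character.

Answer: c

Derivation:
Interval width = high − low = 1/1 − 0/1 = 1/1
Scaled code = (code − low) / width = (3/8 − 0/1) / 1/1 = 3/8
  c: [0/1, 3/4) ← scaled code falls here ✓
  e: [3/4, 7/8) 
  a: [7/8, 1/1) 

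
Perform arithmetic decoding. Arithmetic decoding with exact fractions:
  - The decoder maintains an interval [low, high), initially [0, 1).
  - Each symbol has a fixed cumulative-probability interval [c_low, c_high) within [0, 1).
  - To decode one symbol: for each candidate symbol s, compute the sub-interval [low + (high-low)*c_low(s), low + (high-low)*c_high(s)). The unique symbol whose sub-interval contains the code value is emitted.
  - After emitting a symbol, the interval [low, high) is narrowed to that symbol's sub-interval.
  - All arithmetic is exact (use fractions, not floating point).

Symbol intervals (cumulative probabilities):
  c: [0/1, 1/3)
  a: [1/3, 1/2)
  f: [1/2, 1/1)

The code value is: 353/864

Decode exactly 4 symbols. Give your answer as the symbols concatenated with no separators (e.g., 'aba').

Answer: aafa

Derivation:
Step 1: interval [0/1, 1/1), width = 1/1 - 0/1 = 1/1
  'c': [0/1 + 1/1*0/1, 0/1 + 1/1*1/3) = [0/1, 1/3)
  'a': [0/1 + 1/1*1/3, 0/1 + 1/1*1/2) = [1/3, 1/2) <- contains code 353/864
  'f': [0/1 + 1/1*1/2, 0/1 + 1/1*1/1) = [1/2, 1/1)
  emit 'a', narrow to [1/3, 1/2)
Step 2: interval [1/3, 1/2), width = 1/2 - 1/3 = 1/6
  'c': [1/3 + 1/6*0/1, 1/3 + 1/6*1/3) = [1/3, 7/18)
  'a': [1/3 + 1/6*1/3, 1/3 + 1/6*1/2) = [7/18, 5/12) <- contains code 353/864
  'f': [1/3 + 1/6*1/2, 1/3 + 1/6*1/1) = [5/12, 1/2)
  emit 'a', narrow to [7/18, 5/12)
Step 3: interval [7/18, 5/12), width = 5/12 - 7/18 = 1/36
  'c': [7/18 + 1/36*0/1, 7/18 + 1/36*1/3) = [7/18, 43/108)
  'a': [7/18 + 1/36*1/3, 7/18 + 1/36*1/2) = [43/108, 29/72)
  'f': [7/18 + 1/36*1/2, 7/18 + 1/36*1/1) = [29/72, 5/12) <- contains code 353/864
  emit 'f', narrow to [29/72, 5/12)
Step 4: interval [29/72, 5/12), width = 5/12 - 29/72 = 1/72
  'c': [29/72 + 1/72*0/1, 29/72 + 1/72*1/3) = [29/72, 11/27)
  'a': [29/72 + 1/72*1/3, 29/72 + 1/72*1/2) = [11/27, 59/144) <- contains code 353/864
  'f': [29/72 + 1/72*1/2, 29/72 + 1/72*1/1) = [59/144, 5/12)
  emit 'a', narrow to [11/27, 59/144)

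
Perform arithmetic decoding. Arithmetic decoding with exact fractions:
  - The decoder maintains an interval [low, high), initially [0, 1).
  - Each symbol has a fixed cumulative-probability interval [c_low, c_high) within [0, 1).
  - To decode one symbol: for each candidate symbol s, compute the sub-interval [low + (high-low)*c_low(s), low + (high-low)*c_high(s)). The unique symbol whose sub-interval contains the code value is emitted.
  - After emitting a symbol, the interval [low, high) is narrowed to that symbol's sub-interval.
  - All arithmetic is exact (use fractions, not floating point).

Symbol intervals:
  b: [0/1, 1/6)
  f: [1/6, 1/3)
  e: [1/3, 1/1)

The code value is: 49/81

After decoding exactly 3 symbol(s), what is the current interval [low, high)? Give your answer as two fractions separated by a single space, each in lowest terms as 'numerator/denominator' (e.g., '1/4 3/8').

Step 1: interval [0/1, 1/1), width = 1/1 - 0/1 = 1/1
  'b': [0/1 + 1/1*0/1, 0/1 + 1/1*1/6) = [0/1, 1/6)
  'f': [0/1 + 1/1*1/6, 0/1 + 1/1*1/3) = [1/6, 1/3)
  'e': [0/1 + 1/1*1/3, 0/1 + 1/1*1/1) = [1/3, 1/1) <- contains code 49/81
  emit 'e', narrow to [1/3, 1/1)
Step 2: interval [1/3, 1/1), width = 1/1 - 1/3 = 2/3
  'b': [1/3 + 2/3*0/1, 1/3 + 2/3*1/6) = [1/3, 4/9)
  'f': [1/3 + 2/3*1/6, 1/3 + 2/3*1/3) = [4/9, 5/9)
  'e': [1/3 + 2/3*1/3, 1/3 + 2/3*1/1) = [5/9, 1/1) <- contains code 49/81
  emit 'e', narrow to [5/9, 1/1)
Step 3: interval [5/9, 1/1), width = 1/1 - 5/9 = 4/9
  'b': [5/9 + 4/9*0/1, 5/9 + 4/9*1/6) = [5/9, 17/27) <- contains code 49/81
  'f': [5/9 + 4/9*1/6, 5/9 + 4/9*1/3) = [17/27, 19/27)
  'e': [5/9 + 4/9*1/3, 5/9 + 4/9*1/1) = [19/27, 1/1)
  emit 'b', narrow to [5/9, 17/27)

Answer: 5/9 17/27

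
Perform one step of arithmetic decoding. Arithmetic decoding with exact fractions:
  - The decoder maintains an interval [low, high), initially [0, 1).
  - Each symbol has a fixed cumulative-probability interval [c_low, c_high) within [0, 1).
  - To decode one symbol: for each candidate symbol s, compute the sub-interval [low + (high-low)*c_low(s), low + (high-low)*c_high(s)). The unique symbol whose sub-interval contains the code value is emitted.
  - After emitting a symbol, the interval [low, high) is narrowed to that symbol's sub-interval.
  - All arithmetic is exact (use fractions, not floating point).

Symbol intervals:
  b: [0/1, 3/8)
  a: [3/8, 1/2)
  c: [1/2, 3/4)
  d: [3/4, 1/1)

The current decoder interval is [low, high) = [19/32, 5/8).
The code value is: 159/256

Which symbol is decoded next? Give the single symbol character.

Answer: d

Derivation:
Interval width = high − low = 5/8 − 19/32 = 1/32
Scaled code = (code − low) / width = (159/256 − 19/32) / 1/32 = 7/8
  b: [0/1, 3/8) 
  a: [3/8, 1/2) 
  c: [1/2, 3/4) 
  d: [3/4, 1/1) ← scaled code falls here ✓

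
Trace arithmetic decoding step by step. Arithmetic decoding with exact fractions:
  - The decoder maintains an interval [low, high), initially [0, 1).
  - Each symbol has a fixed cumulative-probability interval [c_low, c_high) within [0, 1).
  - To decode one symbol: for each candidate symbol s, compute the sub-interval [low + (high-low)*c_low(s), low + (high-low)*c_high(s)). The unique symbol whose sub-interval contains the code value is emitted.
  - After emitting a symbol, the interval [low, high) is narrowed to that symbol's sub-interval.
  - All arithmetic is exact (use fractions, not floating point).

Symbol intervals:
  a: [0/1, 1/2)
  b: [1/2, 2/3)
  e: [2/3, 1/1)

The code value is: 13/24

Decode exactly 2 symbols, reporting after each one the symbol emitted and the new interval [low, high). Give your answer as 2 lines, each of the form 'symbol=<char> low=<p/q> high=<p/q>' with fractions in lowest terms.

Answer: symbol=b low=1/2 high=2/3
symbol=a low=1/2 high=7/12

Derivation:
Step 1: interval [0/1, 1/1), width = 1/1 - 0/1 = 1/1
  'a': [0/1 + 1/1*0/1, 0/1 + 1/1*1/2) = [0/1, 1/2)
  'b': [0/1 + 1/1*1/2, 0/1 + 1/1*2/3) = [1/2, 2/3) <- contains code 13/24
  'e': [0/1 + 1/1*2/3, 0/1 + 1/1*1/1) = [2/3, 1/1)
  emit 'b', narrow to [1/2, 2/3)
Step 2: interval [1/2, 2/3), width = 2/3 - 1/2 = 1/6
  'a': [1/2 + 1/6*0/1, 1/2 + 1/6*1/2) = [1/2, 7/12) <- contains code 13/24
  'b': [1/2 + 1/6*1/2, 1/2 + 1/6*2/3) = [7/12, 11/18)
  'e': [1/2 + 1/6*2/3, 1/2 + 1/6*1/1) = [11/18, 2/3)
  emit 'a', narrow to [1/2, 7/12)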